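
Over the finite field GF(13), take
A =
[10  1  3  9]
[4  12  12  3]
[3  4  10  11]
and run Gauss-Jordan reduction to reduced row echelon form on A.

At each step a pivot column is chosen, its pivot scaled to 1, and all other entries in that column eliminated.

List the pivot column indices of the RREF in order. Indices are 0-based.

pivot columns: 0, 1, 2

step 1: normalize row 0 (÷10) = (1, 4, 12, 10)
  row 1: subtract 4×row0 = (0, 9, 3, 2)
  row 2: subtract 3×row0 = (0, 5, 0, 7)
step 2: normalize row 1 (÷9) = (0, 1, 9, 6)
  row 0: subtract 4×row1 = (1, 0, 2, 12)
  row 2: subtract 5×row1 = (0, 0, 7, 3)
step 3: normalize row 2 (÷7) = (0, 0, 1, 6)
  row 0: subtract 2×row2 = (1, 0, 0, 0)
  row 1: subtract 9×row2 = (0, 1, 0, 4)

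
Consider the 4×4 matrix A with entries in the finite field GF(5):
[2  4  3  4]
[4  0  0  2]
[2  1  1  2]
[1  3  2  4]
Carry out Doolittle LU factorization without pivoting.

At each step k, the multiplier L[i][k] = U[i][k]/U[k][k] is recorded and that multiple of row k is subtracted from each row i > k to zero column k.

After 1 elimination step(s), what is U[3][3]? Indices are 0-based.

U[3][3] = 2

[col 0] pivot 2
  R1 -= 2*R0 → (0, 2, 4, 4)  (L[1][0] := 2)
  R2 -= 1*R0 → (0, 2, 3, 3)  (L[2][0] := 1)
  R3 -= 3*R0 → (0, 1, 3, 2)  (L[3][0] := 3)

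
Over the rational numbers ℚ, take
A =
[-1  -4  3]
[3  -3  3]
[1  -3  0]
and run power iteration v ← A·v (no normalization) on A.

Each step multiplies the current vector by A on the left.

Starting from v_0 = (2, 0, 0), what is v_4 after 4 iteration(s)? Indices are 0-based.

v_4 = (302, 360, 190)

v_0 = (2, 0, 0).
v_1 = A·v_0 = (-2, 6, 2).
v_2 = A·v_1 = (-16, -18, -20).
v_3 = A·v_2 = (28, -54, 38).
v_4 = A·v_3 = (302, 360, 190).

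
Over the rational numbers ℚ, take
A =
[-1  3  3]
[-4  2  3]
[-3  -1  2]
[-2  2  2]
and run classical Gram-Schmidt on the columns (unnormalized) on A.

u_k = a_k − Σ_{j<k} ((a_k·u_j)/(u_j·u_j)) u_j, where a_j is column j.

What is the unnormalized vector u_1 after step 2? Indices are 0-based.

Step 1: u_0 = a_0 = (-1, -4, -3, -2).
Step 2: u_1 = a_1 − (-2/5)·u_0 = (13/5, 2/5, -11/5, 6/5).

u_1 = (13/5, 2/5, -11/5, 6/5)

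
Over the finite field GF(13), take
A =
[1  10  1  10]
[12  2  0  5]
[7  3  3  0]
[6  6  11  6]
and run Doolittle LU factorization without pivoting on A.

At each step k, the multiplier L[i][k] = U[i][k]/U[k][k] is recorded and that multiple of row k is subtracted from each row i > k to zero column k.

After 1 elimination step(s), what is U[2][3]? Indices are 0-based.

k=0: U[0][0]=1
  eliminate (1,0): mult=12, new row 1: (0, 12, 1, 2); set L[1][0]=12
  eliminate (2,0): mult=7, new row 2: (0, 11, 9, 8); set L[2][0]=7
  eliminate (3,0): mult=6, new row 3: (0, 11, 5, 11); set L[3][0]=6

U[2][3] = 8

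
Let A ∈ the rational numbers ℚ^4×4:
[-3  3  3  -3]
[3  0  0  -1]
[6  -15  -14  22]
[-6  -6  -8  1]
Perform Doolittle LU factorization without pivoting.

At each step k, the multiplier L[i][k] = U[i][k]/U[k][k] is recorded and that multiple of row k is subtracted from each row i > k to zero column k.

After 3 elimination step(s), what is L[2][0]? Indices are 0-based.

Step 1: pivot at (0,0) is -3.
  row1 ← row1 − (-1)·row0  ⇒  L[1][0]=-1, U row1=(0, 3, 3, -4)
  row2 ← row2 − (-2)·row0  ⇒  L[2][0]=-2, U row2=(0, -9, -8, 16)
  row3 ← row3 − (2)·row0  ⇒  L[3][0]=2, U row3=(0, -12, -14, 7)
Step 2: pivot at (1,1) is 3.
  row2 ← row2 − (-3)·row1  ⇒  L[2][1]=-3, U row2=(0, 0, 1, 4)
  row3 ← row3 − (-4)·row1  ⇒  L[3][1]=-4, U row3=(0, 0, -2, -9)
Step 3: pivot at (2,2) is 1.
  row3 ← row3 − (-2)·row2  ⇒  L[3][2]=-2, U row3=(0, 0, 0, -1)

L[2][0] = -2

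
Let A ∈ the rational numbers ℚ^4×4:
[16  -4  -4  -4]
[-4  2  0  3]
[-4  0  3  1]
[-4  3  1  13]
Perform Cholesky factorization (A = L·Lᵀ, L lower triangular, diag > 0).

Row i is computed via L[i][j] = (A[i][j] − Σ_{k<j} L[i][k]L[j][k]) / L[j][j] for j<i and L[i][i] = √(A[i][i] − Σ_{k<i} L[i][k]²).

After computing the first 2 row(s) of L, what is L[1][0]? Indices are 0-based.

Step 1: L[0][0] = √(16) = 4.
  L[1][0] = (-4) / L[0][0] = -1.
Step 2: L[1][1] = √(1) = 1.

L[1][0] = -1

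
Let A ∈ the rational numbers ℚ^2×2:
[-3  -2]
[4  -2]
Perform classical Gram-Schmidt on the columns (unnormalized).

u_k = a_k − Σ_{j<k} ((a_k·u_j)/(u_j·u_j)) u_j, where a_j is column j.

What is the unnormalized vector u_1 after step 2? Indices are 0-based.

u_1 = (-56/25, -42/25)

Step 1: u_0 = a_0 = (-3, 4).
Step 2: u_1 = a_1 − (-2/25)·u_0 = (-56/25, -42/25).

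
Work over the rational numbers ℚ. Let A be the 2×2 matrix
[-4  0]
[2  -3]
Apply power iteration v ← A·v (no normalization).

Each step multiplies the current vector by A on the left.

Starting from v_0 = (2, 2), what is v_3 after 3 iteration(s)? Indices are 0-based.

v_3 = (-128, 94)

v_0 = (2, 2).
v_1 = A·v_0 = (-8, -2).
v_2 = A·v_1 = (32, -10).
v_3 = A·v_2 = (-128, 94).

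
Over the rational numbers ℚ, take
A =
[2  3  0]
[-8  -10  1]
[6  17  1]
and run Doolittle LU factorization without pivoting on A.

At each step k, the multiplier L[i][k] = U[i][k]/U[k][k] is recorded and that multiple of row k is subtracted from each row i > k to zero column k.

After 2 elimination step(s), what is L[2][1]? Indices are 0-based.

L[2][1] = 4

k=0: U[0][0]=2
  eliminate (1,0): mult=-4, new row 1: (0, 2, 1); set L[1][0]=-4
  eliminate (2,0): mult=3, new row 2: (0, 8, 1); set L[2][0]=3
k=1: U[1][1]=2
  eliminate (2,1): mult=4, new row 2: (0, 0, -3); set L[2][1]=4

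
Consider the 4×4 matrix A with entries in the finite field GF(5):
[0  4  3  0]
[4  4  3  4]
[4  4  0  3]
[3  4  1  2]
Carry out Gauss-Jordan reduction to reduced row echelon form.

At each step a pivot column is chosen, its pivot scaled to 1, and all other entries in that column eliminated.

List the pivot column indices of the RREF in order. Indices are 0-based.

pivot columns: 0, 1, 2, 3

[1] R0 <-> R1
[1] R0 /= 4  ⇒  (1, 1, 2, 1)
     R2 -= 4·R0  ⇒  (0, 0, 2, 4)
     R3 -= 3·R0  ⇒  (0, 1, 0, 4)
[2] R1 /= 4  ⇒  (0, 1, 2, 0)
     R0 -= 1·R1  ⇒  (1, 0, 0, 1)
     R3 -= 1·R1  ⇒  (0, 0, 3, 4)
[3] R2 /= 2  ⇒  (0, 0, 1, 2)
     R1 -= 2·R2  ⇒  (0, 1, 0, 1)
     R3 -= 3·R2  ⇒  (0, 0, 0, 3)
[4] R3 /= 3  ⇒  (0, 0, 0, 1)
     R0 -= 1·R3  ⇒  (1, 0, 0, 0)
     R1 -= 1·R3  ⇒  (0, 1, 0, 0)
     R2 -= 2·R3  ⇒  (0, 0, 1, 0)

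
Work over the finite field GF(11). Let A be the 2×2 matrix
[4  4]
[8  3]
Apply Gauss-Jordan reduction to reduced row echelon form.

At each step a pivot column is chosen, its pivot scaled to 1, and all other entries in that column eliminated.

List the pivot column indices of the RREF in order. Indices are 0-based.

step 1: normalize row 0 (÷4) = (1, 1)
  row 1: subtract 8×row0 = (0, 6)
step 2: normalize row 1 (÷6) = (0, 1)
  row 0: subtract 1×row1 = (1, 0)

pivot columns: 0, 1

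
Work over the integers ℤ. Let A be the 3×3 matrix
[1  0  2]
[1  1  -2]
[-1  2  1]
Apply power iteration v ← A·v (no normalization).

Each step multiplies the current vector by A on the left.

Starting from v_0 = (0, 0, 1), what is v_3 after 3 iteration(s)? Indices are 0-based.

v_3 = (-6, 12, -13)

v_0 = (0, 0, 1).
v_1 = A·v_0 = (2, -2, 1).
v_2 = A·v_1 = (4, -2, -5).
v_3 = A·v_2 = (-6, 12, -13).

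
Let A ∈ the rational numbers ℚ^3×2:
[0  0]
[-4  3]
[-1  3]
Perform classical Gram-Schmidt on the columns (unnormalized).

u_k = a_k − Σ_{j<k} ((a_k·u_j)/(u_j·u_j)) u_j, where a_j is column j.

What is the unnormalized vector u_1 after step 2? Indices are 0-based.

Step 1: u_0 = a_0 = (0, -4, -1).
Step 2: u_1 = a_1 − (-15/17)·u_0 = (0, -9/17, 36/17).

u_1 = (0, -9/17, 36/17)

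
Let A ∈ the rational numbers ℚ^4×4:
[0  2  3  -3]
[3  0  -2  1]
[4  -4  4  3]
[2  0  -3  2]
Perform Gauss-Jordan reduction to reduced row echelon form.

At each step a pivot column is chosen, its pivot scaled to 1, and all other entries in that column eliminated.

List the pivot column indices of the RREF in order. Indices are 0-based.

pivot columns: 0, 1, 2, 3

step 1: exchange rows 0,1
step 1: normalize row 0 (÷3) = (1, 0, -2/3, 1/3)
  row 2: subtract 4×row0 = (0, -4, 20/3, 5/3)
  row 3: subtract 2×row0 = (0, 0, -5/3, 4/3)
step 2: normalize row 1 (÷2) = (0, 1, 3/2, -3/2)
  row 2: subtract -4×row1 = (0, 0, 38/3, -13/3)
step 3: normalize row 2 (÷38/3) = (0, 0, 1, -13/38)
  row 0: subtract -2/3×row2 = (1, 0, 0, 2/19)
  row 1: subtract 3/2×row2 = (0, 1, 0, -75/76)
  row 3: subtract -5/3×row2 = (0, 0, 0, 29/38)
step 4: normalize row 3 (÷29/38) = (0, 0, 0, 1)
  row 0: subtract 2/19×row3 = (1, 0, 0, 0)
  row 1: subtract -75/76×row3 = (0, 1, 0, 0)
  row 2: subtract -13/38×row3 = (0, 0, 1, 0)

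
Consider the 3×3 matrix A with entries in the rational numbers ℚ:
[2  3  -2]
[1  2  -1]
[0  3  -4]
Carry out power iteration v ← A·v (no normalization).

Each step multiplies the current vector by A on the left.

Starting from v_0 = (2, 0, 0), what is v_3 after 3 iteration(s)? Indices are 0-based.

v_3 = (40, 24, 0)

v_0 = (2, 0, 0).
v_1 = A·v_0 = (4, 2, 0).
v_2 = A·v_1 = (14, 8, 6).
v_3 = A·v_2 = (40, 24, 0).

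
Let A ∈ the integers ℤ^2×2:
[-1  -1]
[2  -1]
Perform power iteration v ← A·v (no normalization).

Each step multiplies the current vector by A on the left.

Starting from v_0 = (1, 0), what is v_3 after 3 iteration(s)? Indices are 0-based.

v_0 = (1, 0).
v_1 = A·v_0 = (-1, 2).
v_2 = A·v_1 = (-1, -4).
v_3 = A·v_2 = (5, 2).

v_3 = (5, 2)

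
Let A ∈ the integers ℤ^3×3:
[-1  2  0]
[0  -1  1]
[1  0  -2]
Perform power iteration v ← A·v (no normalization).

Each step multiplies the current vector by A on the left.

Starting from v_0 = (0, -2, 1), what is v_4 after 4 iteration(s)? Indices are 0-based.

v_4 = (30, 5, -40)

v_0 = (0, -2, 1).
v_1 = A·v_0 = (-4, 3, -2).
v_2 = A·v_1 = (10, -5, 0).
v_3 = A·v_2 = (-20, 5, 10).
v_4 = A·v_3 = (30, 5, -40).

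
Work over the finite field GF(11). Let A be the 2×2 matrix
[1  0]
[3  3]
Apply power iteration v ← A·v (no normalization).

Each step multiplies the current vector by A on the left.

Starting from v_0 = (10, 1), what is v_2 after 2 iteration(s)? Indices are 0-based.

v_0 = (10, 1).
v_1 = A·v_0 = (10, 0).
v_2 = A·v_1 = (10, 8).

v_2 = (10, 8)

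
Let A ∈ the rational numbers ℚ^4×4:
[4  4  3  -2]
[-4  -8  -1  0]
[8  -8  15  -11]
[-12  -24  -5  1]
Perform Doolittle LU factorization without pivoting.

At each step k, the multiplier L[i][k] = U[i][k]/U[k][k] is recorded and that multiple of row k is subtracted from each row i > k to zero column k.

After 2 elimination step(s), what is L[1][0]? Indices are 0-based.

L[1][0] = -1

[col 0] pivot 4
  R1 -= -1*R0 → (0, -4, 2, -2)  (L[1][0] := -1)
  R2 -= 2*R0 → (0, -16, 9, -7)  (L[2][0] := 2)
  R3 -= -3*R0 → (0, -12, 4, -5)  (L[3][0] := -3)
[col 1] pivot -4
  R2 -= 4*R1 → (0, 0, 1, 1)  (L[2][1] := 4)
  R3 -= 3*R1 → (0, 0, -2, 1)  (L[3][1] := 3)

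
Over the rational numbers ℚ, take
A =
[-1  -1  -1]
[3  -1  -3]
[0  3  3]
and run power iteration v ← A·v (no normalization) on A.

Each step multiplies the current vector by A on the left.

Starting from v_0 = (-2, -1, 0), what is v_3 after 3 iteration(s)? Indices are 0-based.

v_3 = (-4, 64, -3)

v_0 = (-2, -1, 0).
v_1 = A·v_0 = (3, -5, -3).
v_2 = A·v_1 = (5, 23, -24).
v_3 = A·v_2 = (-4, 64, -3).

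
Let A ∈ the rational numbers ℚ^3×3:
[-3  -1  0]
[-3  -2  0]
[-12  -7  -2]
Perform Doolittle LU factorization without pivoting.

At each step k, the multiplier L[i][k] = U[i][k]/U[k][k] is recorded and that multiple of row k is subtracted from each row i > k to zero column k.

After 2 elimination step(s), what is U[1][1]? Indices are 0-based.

U[1][1] = -1

k=0: U[0][0]=-3
  eliminate (1,0): mult=1, new row 1: (0, -1, 0); set L[1][0]=1
  eliminate (2,0): mult=4, new row 2: (0, -3, -2); set L[2][0]=4
k=1: U[1][1]=-1
  eliminate (2,1): mult=3, new row 2: (0, 0, -2); set L[2][1]=3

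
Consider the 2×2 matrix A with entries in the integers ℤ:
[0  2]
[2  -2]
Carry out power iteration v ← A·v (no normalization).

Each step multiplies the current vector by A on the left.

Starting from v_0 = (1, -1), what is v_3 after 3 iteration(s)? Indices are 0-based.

v_3 = (-24, 40)

v_0 = (1, -1).
v_1 = A·v_0 = (-2, 4).
v_2 = A·v_1 = (8, -12).
v_3 = A·v_2 = (-24, 40).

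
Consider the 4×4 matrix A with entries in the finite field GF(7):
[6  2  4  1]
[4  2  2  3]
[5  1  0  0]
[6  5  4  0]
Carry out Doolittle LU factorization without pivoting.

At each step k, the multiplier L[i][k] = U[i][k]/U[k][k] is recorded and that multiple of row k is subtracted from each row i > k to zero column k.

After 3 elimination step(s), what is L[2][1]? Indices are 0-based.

k=0: U[0][0]=6
  eliminate (1,0): mult=3, new row 1: (0, 3, 4, 0); set L[1][0]=3
  eliminate (2,0): mult=2, new row 2: (0, 4, 6, 5); set L[2][0]=2
  eliminate (3,0): mult=1, new row 3: (0, 3, 0, 6); set L[3][0]=1
k=1: U[1][1]=3
  eliminate (2,1): mult=6, new row 2: (0, 0, 3, 5); set L[2][1]=6
  eliminate (3,1): mult=1, new row 3: (0, 0, 3, 6); set L[3][1]=1
k=2: U[2][2]=3
  eliminate (3,2): mult=1, new row 3: (0, 0, 0, 1); set L[3][2]=1

L[2][1] = 6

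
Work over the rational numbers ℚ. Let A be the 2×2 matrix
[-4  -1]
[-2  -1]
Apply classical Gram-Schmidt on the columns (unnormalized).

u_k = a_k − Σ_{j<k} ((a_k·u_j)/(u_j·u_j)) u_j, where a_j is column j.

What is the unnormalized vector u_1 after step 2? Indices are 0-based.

u_1 = (1/5, -2/5)

Step 1: u_0 = a_0 = (-4, -2).
Step 2: u_1 = a_1 − (3/10)·u_0 = (1/5, -2/5).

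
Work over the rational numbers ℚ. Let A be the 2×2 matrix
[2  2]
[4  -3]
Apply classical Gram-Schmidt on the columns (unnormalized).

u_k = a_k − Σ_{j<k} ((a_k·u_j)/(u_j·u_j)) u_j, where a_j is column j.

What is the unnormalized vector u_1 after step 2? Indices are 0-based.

u_1 = (14/5, -7/5)

Step 1: u_0 = a_0 = (2, 4).
Step 2: u_1 = a_1 − (-2/5)·u_0 = (14/5, -7/5).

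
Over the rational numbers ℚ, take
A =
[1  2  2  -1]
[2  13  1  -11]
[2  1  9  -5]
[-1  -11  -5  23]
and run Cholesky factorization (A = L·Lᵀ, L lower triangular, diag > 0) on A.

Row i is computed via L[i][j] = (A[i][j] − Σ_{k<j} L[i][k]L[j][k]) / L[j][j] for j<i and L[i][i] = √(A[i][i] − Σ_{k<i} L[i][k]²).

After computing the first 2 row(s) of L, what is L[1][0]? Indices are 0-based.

L[1][0] = 2

Step 1: L[0][0] = √(1) = 1.
  L[1][0] = (2) / L[0][0] = 2.
Step 2: L[1][1] = √(9) = 3.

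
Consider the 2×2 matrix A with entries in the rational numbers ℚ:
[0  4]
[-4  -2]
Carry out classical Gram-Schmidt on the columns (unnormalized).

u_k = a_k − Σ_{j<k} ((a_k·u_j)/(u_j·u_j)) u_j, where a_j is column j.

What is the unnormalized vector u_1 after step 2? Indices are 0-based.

Step 1: u_0 = a_0 = (0, -4).
Step 2: u_1 = a_1 − (1/2)·u_0 = (4, 0).

u_1 = (4, 0)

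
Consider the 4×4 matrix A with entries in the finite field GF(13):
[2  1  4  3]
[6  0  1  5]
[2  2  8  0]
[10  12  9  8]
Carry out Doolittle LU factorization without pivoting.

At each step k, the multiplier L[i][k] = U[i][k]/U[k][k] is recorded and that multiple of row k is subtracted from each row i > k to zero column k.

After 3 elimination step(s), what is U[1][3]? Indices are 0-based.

U[1][3] = 9

[col 0] pivot 2
  R1 -= 3*R0 → (0, 10, 2, 9)  (L[1][0] := 3)
  R2 -= 1*R0 → (0, 1, 4, 10)  (L[2][0] := 1)
  R3 -= 5*R0 → (0, 7, 2, 6)  (L[3][0] := 5)
[col 1] pivot 10
  R2 -= 4*R1 → (0, 0, 9, 0)  (L[2][1] := 4)
  R3 -= 2*R1 → (0, 0, 11, 1)  (L[3][1] := 2)
[col 2] pivot 9
  R3 -= 7*R2 → (0, 0, 0, 1)  (L[3][2] := 7)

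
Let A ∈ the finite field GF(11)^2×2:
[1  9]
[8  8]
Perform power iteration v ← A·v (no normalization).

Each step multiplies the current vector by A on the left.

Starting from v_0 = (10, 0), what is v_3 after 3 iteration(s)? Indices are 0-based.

v_3 = (5, 6)

v_0 = (10, 0).
v_1 = A·v_0 = (10, 3).
v_2 = A·v_1 = (4, 5).
v_3 = A·v_2 = (5, 6).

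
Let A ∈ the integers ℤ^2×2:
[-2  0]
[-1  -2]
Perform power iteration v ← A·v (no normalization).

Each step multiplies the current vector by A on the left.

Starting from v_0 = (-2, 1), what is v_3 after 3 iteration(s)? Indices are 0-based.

v_3 = (16, 16)

v_0 = (-2, 1).
v_1 = A·v_0 = (4, 0).
v_2 = A·v_1 = (-8, -4).
v_3 = A·v_2 = (16, 16).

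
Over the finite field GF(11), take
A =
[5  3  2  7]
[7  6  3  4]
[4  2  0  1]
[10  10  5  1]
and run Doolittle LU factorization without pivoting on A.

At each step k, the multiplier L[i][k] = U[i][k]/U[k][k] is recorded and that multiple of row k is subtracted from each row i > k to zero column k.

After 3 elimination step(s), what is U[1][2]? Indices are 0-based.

U[1][2] = 9

[col 0] pivot 5
  R1 -= 8*R0 → (0, 4, 9, 3)  (L[1][0] := 8)
  R2 -= 3*R0 → (0, 4, 5, 2)  (L[2][0] := 3)
  R3 -= 2*R0 → (0, 4, 1, 9)  (L[3][0] := 2)
[col 1] pivot 4
  R2 -= 1*R1 → (0, 0, 7, 10)  (L[2][1] := 1)
  R3 -= 1*R1 → (0, 0, 3, 6)  (L[3][1] := 1)
[col 2] pivot 7
  R3 -= 2*R2 → (0, 0, 0, 8)  (L[3][2] := 2)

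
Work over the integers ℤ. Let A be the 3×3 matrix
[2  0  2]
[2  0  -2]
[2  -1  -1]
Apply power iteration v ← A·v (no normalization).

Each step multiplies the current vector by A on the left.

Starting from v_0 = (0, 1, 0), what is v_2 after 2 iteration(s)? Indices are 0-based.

v_0 = (0, 1, 0).
v_1 = A·v_0 = (0, 0, -1).
v_2 = A·v_1 = (-2, 2, 1).

v_2 = (-2, 2, 1)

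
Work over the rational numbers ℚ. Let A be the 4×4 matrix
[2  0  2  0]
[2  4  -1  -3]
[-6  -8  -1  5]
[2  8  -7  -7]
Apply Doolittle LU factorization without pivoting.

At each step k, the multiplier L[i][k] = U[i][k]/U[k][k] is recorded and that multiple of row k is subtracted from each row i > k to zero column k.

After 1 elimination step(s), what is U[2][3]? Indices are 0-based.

k=0: U[0][0]=2
  eliminate (1,0): mult=1, new row 1: (0, 4, -3, -3); set L[1][0]=1
  eliminate (2,0): mult=-3, new row 2: (0, -8, 5, 5); set L[2][0]=-3
  eliminate (3,0): mult=1, new row 3: (0, 8, -9, -7); set L[3][0]=1

U[2][3] = 5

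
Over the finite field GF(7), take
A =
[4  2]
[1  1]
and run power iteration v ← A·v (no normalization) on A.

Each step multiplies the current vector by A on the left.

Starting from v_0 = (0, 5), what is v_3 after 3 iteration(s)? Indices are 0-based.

v_0 = (0, 5).
v_1 = A·v_0 = (3, 5).
v_2 = A·v_1 = (1, 1).
v_3 = A·v_2 = (6, 2).

v_3 = (6, 2)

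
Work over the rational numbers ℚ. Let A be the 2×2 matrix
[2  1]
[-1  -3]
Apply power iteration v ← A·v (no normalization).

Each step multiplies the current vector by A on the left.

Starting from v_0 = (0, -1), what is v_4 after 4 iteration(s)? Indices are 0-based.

v_4 = (11, -63)

v_0 = (0, -1).
v_1 = A·v_0 = (-1, 3).
v_2 = A·v_1 = (1, -8).
v_3 = A·v_2 = (-6, 23).
v_4 = A·v_3 = (11, -63).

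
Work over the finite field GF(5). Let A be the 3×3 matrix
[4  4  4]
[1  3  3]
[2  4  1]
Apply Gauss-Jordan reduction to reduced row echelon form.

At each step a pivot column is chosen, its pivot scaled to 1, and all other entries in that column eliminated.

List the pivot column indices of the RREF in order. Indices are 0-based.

pivot columns: 0, 1, 2

step 1: normalize row 0 (÷4) = (1, 1, 1)
  row 1: subtract 1×row0 = (0, 2, 2)
  row 2: subtract 2×row0 = (0, 2, 4)
step 2: normalize row 1 (÷2) = (0, 1, 1)
  row 0: subtract 1×row1 = (1, 0, 0)
  row 2: subtract 2×row1 = (0, 0, 2)
step 3: normalize row 2 (÷2) = (0, 0, 1)
  row 1: subtract 1×row2 = (0, 1, 0)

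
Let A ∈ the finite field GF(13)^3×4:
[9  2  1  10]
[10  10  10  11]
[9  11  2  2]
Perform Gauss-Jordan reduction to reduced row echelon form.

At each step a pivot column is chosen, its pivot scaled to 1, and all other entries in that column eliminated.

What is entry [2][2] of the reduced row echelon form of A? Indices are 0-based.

M[2][2] = 0

pivot(0,0)=9: scale R0 → (1, 6, 3, 4)
  clear (1,0): R1 −= (10)R0 → (0, 2, 6, 10)
  clear (2,0): R2 −= (9)R0 → (0, 9, 1, 5)
pivot(1,1)=2: scale R1 → (0, 1, 3, 5)
  clear (0,1): R0 −= (6)R1 → (1, 0, 11, 0)
  clear (2,1): R2 −= (9)R1 → (0, 0, 0, 12)
col 2: no nonzero at/below row 2; advance.
pivot(2,3)=12: scale R2 → (0, 0, 0, 1)
  clear (1,3): R1 −= (5)R2 → (0, 1, 3, 0)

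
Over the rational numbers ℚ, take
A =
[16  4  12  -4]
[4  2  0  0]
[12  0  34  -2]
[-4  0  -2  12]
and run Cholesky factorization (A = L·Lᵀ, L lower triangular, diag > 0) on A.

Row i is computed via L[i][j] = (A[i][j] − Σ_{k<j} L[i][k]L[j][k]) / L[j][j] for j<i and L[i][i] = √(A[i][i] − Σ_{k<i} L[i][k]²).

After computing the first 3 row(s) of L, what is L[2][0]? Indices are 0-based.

Step 1: L[0][0] = √(16) = 4.
  L[1][0] = (4) / L[0][0] = 1.
Step 2: L[1][1] = √(1) = 1.
  L[2][0] = (12) / L[0][0] = 3.
  L[2][1] = (-3) / L[1][1] = -3.
Step 3: L[2][2] = √(16) = 4.

L[2][0] = 3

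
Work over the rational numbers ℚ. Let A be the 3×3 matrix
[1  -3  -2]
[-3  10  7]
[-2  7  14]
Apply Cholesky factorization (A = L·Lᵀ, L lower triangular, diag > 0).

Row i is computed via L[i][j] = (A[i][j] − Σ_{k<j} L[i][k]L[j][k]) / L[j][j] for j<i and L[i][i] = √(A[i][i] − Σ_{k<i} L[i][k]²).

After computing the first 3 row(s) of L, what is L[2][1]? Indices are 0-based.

L[2][1] = 1

Step 1: L[0][0] = √(1) = 1.
  L[1][0] = (-3) / L[0][0] = -3.
Step 2: L[1][1] = √(1) = 1.
  L[2][0] = (-2) / L[0][0] = -2.
  L[2][1] = (1) / L[1][1] = 1.
Step 3: L[2][2] = √(9) = 3.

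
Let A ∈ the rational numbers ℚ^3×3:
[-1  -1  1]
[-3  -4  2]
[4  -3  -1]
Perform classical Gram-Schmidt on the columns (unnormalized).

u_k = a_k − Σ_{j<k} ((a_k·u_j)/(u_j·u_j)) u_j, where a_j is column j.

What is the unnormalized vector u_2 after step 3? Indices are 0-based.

Step 1: u_0 = a_0 = (-1, -3, 4).
Step 2: u_1 = a_1 − (1/26)·u_0 = (-25/26, -101/26, -41/13).
Step 3: u_2 = a_2 − (-11/26)·u_0 − (-29/135)·u_1 = (10/27, -14/135, 2/135).

u_2 = (10/27, -14/135, 2/135)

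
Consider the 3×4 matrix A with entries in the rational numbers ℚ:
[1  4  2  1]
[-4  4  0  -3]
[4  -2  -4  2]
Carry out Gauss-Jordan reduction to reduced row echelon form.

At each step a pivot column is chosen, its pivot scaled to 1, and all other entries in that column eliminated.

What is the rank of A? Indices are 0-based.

rank = 3

[1] R0 /= 1  ⇒  (1, 4, 2, 1)
     R1 -= -4·R0  ⇒  (0, 20, 8, 1)
     R2 -= 4·R0  ⇒  (0, -18, -12, -2)
[2] R1 /= 20  ⇒  (0, 1, 2/5, 1/20)
     R0 -= 4·R1  ⇒  (1, 0, 2/5, 4/5)
     R2 -= -18·R1  ⇒  (0, 0, -24/5, -11/10)
[3] R2 /= -24/5  ⇒  (0, 0, 1, 11/48)
     R0 -= 2/5·R2  ⇒  (1, 0, 0, 17/24)
     R1 -= 2/5·R2  ⇒  (0, 1, 0, -1/24)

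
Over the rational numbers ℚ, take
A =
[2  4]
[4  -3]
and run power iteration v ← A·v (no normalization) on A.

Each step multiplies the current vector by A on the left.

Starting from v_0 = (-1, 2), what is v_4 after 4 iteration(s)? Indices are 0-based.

v_0 = (-1, 2).
v_1 = A·v_0 = (6, -10).
v_2 = A·v_1 = (-28, 54).
v_3 = A·v_2 = (160, -274).
v_4 = A·v_3 = (-776, 1462).

v_4 = (-776, 1462)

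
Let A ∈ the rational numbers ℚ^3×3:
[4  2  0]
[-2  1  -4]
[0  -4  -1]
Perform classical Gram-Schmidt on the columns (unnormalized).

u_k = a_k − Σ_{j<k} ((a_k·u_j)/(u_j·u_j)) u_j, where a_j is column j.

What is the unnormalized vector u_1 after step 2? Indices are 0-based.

u_1 = (4/5, 8/5, -4)

Step 1: u_0 = a_0 = (4, -2, 0).
Step 2: u_1 = a_1 − (3/10)·u_0 = (4/5, 8/5, -4).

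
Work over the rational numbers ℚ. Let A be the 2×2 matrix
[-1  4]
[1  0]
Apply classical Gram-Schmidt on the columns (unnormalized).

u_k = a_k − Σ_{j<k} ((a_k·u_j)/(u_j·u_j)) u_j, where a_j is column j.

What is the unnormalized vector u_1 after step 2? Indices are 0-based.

u_1 = (2, 2)

Step 1: u_0 = a_0 = (-1, 1).
Step 2: u_1 = a_1 − (-2)·u_0 = (2, 2).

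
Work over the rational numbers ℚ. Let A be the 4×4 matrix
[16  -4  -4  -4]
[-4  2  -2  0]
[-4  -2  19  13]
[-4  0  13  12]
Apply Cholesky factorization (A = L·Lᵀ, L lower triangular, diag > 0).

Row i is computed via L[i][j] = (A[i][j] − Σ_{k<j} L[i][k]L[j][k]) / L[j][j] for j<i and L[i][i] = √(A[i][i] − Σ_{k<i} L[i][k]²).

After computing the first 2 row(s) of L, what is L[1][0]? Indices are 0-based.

L[1][0] = -1

Step 1: L[0][0] = √(16) = 4.
  L[1][0] = (-4) / L[0][0] = -1.
Step 2: L[1][1] = √(1) = 1.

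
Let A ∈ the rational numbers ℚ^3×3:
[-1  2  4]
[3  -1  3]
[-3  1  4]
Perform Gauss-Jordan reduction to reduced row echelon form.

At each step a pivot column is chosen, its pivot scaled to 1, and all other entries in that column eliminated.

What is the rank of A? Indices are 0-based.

[1] R0 /= -1  ⇒  (1, -2, -4)
     R1 -= 3·R0  ⇒  (0, 5, 15)
     R2 -= -3·R0  ⇒  (0, -5, -8)
[2] R1 /= 5  ⇒  (0, 1, 3)
     R0 -= -2·R1  ⇒  (1, 0, 2)
     R2 -= -5·R1  ⇒  (0, 0, 7)
[3] R2 /= 7  ⇒  (0, 0, 1)
     R0 -= 2·R2  ⇒  (1, 0, 0)
     R1 -= 3·R2  ⇒  (0, 1, 0)

rank = 3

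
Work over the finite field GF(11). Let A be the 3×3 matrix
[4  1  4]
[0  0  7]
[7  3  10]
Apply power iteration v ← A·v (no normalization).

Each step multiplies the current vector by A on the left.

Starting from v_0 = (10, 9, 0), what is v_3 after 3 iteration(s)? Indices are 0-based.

v_3 = (6, 6, 5)

v_0 = (10, 9, 0).
v_1 = A·v_0 = (5, 0, 9).
v_2 = A·v_1 = (1, 8, 4).
v_3 = A·v_2 = (6, 6, 5).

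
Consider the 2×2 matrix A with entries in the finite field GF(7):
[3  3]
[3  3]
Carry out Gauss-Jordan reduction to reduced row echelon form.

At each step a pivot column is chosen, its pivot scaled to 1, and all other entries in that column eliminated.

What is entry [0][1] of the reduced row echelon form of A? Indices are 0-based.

M[0][1] = 1

[1] R0 /= 3  ⇒  (1, 1)
     R1 -= 3·R0  ⇒  (0, 0)
column 1 empty below row 1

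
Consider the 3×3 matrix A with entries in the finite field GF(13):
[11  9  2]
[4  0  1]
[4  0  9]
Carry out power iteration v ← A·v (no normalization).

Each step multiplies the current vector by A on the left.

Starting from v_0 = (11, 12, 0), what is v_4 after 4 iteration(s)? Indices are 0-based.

v_0 = (11, 12, 0).
v_1 = A·v_0 = (8, 5, 5).
v_2 = A·v_1 = (0, 11, 12).
v_3 = A·v_2 = (6, 12, 4).
v_4 = A·v_3 = (0, 2, 8).

v_4 = (0, 2, 8)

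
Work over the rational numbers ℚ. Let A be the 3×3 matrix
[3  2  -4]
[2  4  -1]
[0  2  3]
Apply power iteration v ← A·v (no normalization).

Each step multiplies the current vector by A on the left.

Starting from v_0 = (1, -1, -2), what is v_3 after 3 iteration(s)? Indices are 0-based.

v_3 = (325, 246, -20)

v_0 = (1, -1, -2).
v_1 = A·v_0 = (9, 0, -8).
v_2 = A·v_1 = (59, 26, -24).
v_3 = A·v_2 = (325, 246, -20).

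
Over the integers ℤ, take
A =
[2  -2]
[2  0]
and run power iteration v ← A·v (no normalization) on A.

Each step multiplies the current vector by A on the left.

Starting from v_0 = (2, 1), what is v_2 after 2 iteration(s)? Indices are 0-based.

v_0 = (2, 1).
v_1 = A·v_0 = (2, 4).
v_2 = A·v_1 = (-4, 4).

v_2 = (-4, 4)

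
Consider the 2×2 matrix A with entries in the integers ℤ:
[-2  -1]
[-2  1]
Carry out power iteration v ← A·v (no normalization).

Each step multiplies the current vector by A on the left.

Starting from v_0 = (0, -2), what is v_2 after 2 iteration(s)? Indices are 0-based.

v_0 = (0, -2).
v_1 = A·v_0 = (2, -2).
v_2 = A·v_1 = (-2, -6).

v_2 = (-2, -6)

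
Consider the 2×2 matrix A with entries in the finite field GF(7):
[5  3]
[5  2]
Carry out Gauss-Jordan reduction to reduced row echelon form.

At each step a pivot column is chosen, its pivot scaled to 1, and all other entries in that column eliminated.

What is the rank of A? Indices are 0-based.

pivot(0,0)=5: scale R0 → (1, 2)
  clear (1,0): R1 −= (5)R0 → (0, 6)
pivot(1,1)=6: scale R1 → (0, 1)
  clear (0,1): R0 −= (2)R1 → (1, 0)

rank = 2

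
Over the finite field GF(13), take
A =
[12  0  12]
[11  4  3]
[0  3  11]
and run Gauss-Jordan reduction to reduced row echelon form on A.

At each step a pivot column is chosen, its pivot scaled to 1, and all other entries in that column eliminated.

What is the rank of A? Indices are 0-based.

rank = 3

step 1: normalize row 0 (÷12) = (1, 0, 1)
  row 1: subtract 11×row0 = (0, 4, 5)
step 2: normalize row 1 (÷4) = (0, 1, 11)
  row 2: subtract 3×row1 = (0, 0, 4)
step 3: normalize row 2 (÷4) = (0, 0, 1)
  row 0: subtract 1×row2 = (1, 0, 0)
  row 1: subtract 11×row2 = (0, 1, 0)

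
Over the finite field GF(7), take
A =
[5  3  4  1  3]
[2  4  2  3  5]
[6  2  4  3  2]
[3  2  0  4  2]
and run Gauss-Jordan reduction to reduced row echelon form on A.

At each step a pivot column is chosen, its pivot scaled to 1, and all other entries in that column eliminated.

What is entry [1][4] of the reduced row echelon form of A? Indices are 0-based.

pivot(0,0)=5: scale R0 → (1, 2, 5, 3, 2)
  clear (1,0): R1 −= (2)R0 → (0, 0, 6, 4, 1)
  clear (2,0): R2 −= (6)R0 → (0, 4, 2, 6, 4)
  clear (3,0): R3 −= (3)R0 → (0, 3, 6, 2, 3)
pivot(1,1): swap R1↔R2
pivot(1,1)=4: scale R1 → (0, 1, 4, 5, 1)
  clear (0,1): R0 −= (2)R1 → (1, 0, 4, 0, 0)
  clear (3,1): R3 −= (3)R1 → (0, 0, 1, 1, 0)
pivot(2,2)=6: scale R2 → (0, 0, 1, 3, 6)
  clear (0,2): R0 −= (4)R2 → (1, 0, 0, 2, 4)
  clear (1,2): R1 −= (4)R2 → (0, 1, 0, 0, 5)
  clear (3,2): R3 −= (1)R2 → (0, 0, 0, 5, 1)
pivot(3,3)=5: scale R3 → (0, 0, 0, 1, 3)
  clear (0,3): R0 −= (2)R3 → (1, 0, 0, 0, 5)
  clear (2,3): R2 −= (3)R3 → (0, 0, 1, 0, 4)

M[1][4] = 5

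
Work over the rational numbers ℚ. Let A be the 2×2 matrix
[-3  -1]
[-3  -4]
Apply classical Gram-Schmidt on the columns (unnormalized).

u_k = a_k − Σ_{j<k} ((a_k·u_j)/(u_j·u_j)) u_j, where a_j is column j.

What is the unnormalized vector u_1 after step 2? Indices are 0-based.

Step 1: u_0 = a_0 = (-3, -3).
Step 2: u_1 = a_1 − (5/6)·u_0 = (3/2, -3/2).

u_1 = (3/2, -3/2)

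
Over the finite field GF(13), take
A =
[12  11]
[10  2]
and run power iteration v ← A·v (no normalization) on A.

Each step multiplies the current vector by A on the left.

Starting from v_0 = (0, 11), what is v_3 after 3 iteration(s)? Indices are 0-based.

v_3 = (10, 0)

v_0 = (0, 11).
v_1 = A·v_0 = (4, 9).
v_2 = A·v_1 = (4, 6).
v_3 = A·v_2 = (10, 0).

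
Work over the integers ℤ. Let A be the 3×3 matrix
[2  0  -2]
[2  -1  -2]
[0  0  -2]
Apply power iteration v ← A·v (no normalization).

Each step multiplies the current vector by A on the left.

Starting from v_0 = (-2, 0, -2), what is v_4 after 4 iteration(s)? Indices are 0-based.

v_4 = (-32, -40, -32)

v_0 = (-2, 0, -2).
v_1 = A·v_0 = (0, 0, 4).
v_2 = A·v_1 = (-8, -8, -8).
v_3 = A·v_2 = (0, 8, 16).
v_4 = A·v_3 = (-32, -40, -32).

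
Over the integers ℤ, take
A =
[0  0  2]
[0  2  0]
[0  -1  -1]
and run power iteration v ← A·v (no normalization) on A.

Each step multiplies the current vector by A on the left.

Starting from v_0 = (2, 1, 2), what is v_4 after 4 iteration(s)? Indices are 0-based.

v_0 = (2, 1, 2).
v_1 = A·v_0 = (4, 2, -3).
v_2 = A·v_1 = (-6, 4, 1).
v_3 = A·v_2 = (2, 8, -5).
v_4 = A·v_3 = (-10, 16, -3).

v_4 = (-10, 16, -3)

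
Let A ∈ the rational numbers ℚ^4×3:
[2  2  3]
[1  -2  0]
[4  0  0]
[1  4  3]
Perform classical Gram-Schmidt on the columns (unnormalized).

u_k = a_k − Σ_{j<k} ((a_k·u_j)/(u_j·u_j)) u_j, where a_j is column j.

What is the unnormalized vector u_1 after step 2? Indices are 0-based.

Step 1: u_0 = a_0 = (2, 1, 4, 1).
Step 2: u_1 = a_1 − (3/11)·u_0 = (16/11, -25/11, -12/11, 41/11).

u_1 = (16/11, -25/11, -12/11, 41/11)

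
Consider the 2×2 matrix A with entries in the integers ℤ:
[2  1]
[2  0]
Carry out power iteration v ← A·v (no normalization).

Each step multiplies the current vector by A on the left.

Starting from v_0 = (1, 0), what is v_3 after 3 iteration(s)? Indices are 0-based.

v_0 = (1, 0).
v_1 = A·v_0 = (2, 2).
v_2 = A·v_1 = (6, 4).
v_3 = A·v_2 = (16, 12).

v_3 = (16, 12)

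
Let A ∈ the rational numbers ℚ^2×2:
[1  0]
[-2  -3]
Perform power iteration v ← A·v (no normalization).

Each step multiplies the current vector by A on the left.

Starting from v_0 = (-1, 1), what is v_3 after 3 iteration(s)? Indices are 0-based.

v_3 = (-1, -13)

v_0 = (-1, 1).
v_1 = A·v_0 = (-1, -1).
v_2 = A·v_1 = (-1, 5).
v_3 = A·v_2 = (-1, -13).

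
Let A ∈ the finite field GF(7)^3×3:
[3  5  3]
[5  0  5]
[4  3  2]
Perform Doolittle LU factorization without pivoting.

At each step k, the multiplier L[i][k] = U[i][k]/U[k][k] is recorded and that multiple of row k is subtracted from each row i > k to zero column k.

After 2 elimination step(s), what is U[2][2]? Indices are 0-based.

U[2][2] = 5

k=0: U[0][0]=3
  eliminate (1,0): mult=4, new row 1: (0, 1, 0); set L[1][0]=4
  eliminate (2,0): mult=6, new row 2: (0, 1, 5); set L[2][0]=6
k=1: U[1][1]=1
  eliminate (2,1): mult=1, new row 2: (0, 0, 5); set L[2][1]=1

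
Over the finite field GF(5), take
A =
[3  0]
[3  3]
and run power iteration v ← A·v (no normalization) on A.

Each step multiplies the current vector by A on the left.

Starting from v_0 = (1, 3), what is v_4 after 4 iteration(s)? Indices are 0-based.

v_4 = (1, 2)

v_0 = (1, 3).
v_1 = A·v_0 = (3, 2).
v_2 = A·v_1 = (4, 0).
v_3 = A·v_2 = (2, 2).
v_4 = A·v_3 = (1, 2).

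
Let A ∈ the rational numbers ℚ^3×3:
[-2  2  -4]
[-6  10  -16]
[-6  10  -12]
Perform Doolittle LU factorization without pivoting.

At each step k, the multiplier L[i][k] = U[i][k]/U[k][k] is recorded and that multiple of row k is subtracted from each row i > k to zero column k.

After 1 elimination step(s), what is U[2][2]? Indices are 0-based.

k=0: U[0][0]=-2
  eliminate (1,0): mult=3, new row 1: (0, 4, -4); set L[1][0]=3
  eliminate (2,0): mult=3, new row 2: (0, 4, 0); set L[2][0]=3

U[2][2] = 0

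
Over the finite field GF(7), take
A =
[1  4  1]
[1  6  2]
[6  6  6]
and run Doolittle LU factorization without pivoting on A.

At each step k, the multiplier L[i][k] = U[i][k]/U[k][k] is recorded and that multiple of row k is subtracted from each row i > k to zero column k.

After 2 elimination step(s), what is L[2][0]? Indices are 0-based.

Step 1: pivot at (0,0) is 1.
  row1 ← row1 − (1)·row0  ⇒  L[1][0]=1, U row1=(0, 2, 1)
  row2 ← row2 − (6)·row0  ⇒  L[2][0]=6, U row2=(0, 3, 0)
Step 2: pivot at (1,1) is 2.
  row2 ← row2 − (5)·row1  ⇒  L[2][1]=5, U row2=(0, 0, 2)

L[2][0] = 6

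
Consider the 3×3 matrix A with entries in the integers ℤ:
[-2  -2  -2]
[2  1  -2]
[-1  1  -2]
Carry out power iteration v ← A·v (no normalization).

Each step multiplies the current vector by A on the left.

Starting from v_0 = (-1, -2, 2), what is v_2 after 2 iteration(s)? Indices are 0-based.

v_2 = (22, 6, 0)

v_0 = (-1, -2, 2).
v_1 = A·v_0 = (2, -8, -5).
v_2 = A·v_1 = (22, 6, 0).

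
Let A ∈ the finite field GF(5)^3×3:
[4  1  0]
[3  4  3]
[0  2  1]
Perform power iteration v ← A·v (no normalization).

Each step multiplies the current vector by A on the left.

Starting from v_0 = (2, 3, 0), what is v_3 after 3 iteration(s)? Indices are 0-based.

v_3 = (1, 4, 3)

v_0 = (2, 3, 0).
v_1 = A·v_0 = (1, 3, 1).
v_2 = A·v_1 = (2, 3, 2).
v_3 = A·v_2 = (1, 4, 3).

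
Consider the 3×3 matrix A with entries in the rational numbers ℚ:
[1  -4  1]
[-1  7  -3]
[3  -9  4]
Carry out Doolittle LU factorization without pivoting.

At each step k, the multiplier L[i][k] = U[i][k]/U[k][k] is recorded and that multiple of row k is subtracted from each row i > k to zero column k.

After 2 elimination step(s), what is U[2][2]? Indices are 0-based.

U[2][2] = 3

[col 0] pivot 1
  R1 -= -1*R0 → (0, 3, -2)  (L[1][0] := -1)
  R2 -= 3*R0 → (0, 3, 1)  (L[2][0] := 3)
[col 1] pivot 3
  R2 -= 1*R1 → (0, 0, 3)  (L[2][1] := 1)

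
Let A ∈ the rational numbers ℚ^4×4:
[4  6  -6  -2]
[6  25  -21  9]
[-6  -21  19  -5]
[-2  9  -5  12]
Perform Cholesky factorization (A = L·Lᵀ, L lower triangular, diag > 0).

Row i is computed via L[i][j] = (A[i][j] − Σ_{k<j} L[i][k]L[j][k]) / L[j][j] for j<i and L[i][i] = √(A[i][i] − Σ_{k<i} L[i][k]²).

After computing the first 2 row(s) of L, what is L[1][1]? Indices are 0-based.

Step 1: L[0][0] = √(4) = 2.
  L[1][0] = (6) / L[0][0] = 3.
Step 2: L[1][1] = √(16) = 4.

L[1][1] = 4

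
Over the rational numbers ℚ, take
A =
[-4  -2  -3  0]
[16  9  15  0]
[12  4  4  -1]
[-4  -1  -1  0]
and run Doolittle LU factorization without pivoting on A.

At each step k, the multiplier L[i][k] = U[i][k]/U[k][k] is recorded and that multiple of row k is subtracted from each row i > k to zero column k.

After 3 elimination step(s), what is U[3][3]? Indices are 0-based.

k=0: U[0][0]=-4
  eliminate (1,0): mult=-4, new row 1: (0, 1, 3, 0); set L[1][0]=-4
  eliminate (2,0): mult=-3, new row 2: (0, -2, -5, -1); set L[2][0]=-3
  eliminate (3,0): mult=1, new row 3: (0, 1, 2, 0); set L[3][0]=1
k=1: U[1][1]=1
  eliminate (2,1): mult=-2, new row 2: (0, 0, 1, -1); set L[2][1]=-2
  eliminate (3,1): mult=1, new row 3: (0, 0, -1, 0); set L[3][1]=1
k=2: U[2][2]=1
  eliminate (3,2): mult=-1, new row 3: (0, 0, 0, -1); set L[3][2]=-1

U[3][3] = -1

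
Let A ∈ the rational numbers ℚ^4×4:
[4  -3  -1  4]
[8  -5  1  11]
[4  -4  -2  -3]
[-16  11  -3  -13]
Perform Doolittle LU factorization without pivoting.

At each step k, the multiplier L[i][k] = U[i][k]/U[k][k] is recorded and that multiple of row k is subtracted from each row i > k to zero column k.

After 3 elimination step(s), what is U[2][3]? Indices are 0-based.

Step 1: pivot at (0,0) is 4.
  row1 ← row1 − (2)·row0  ⇒  L[1][0]=2, U row1=(0, 1, 3, 3)
  row2 ← row2 − (1)·row0  ⇒  L[2][0]=1, U row2=(0, -1, -1, -7)
  row3 ← row3 − (-4)·row0  ⇒  L[3][0]=-4, U row3=(0, -1, -7, 3)
Step 2: pivot at (1,1) is 1.
  row2 ← row2 − (-1)·row1  ⇒  L[2][1]=-1, U row2=(0, 0, 2, -4)
  row3 ← row3 − (-1)·row1  ⇒  L[3][1]=-1, U row3=(0, 0, -4, 6)
Step 3: pivot at (2,2) is 2.
  row3 ← row3 − (-2)·row2  ⇒  L[3][2]=-2, U row3=(0, 0, 0, -2)

U[2][3] = -4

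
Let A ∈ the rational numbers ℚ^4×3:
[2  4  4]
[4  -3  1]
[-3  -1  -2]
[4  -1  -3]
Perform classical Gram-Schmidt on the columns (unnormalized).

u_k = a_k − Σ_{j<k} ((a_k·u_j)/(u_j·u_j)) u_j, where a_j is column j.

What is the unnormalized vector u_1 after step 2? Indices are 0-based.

Step 1: u_0 = a_0 = (2, 4, -3, 4).
Step 2: u_1 = a_1 − (-1/9)·u_0 = (38/9, -23/9, -4/3, -5/9).

u_1 = (38/9, -23/9, -4/3, -5/9)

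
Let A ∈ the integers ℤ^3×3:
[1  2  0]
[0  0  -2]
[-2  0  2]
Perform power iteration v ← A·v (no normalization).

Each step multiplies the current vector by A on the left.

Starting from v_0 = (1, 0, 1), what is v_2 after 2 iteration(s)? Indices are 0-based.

v_2 = (-3, 0, -2)

v_0 = (1, 0, 1).
v_1 = A·v_0 = (1, -2, 0).
v_2 = A·v_1 = (-3, 0, -2).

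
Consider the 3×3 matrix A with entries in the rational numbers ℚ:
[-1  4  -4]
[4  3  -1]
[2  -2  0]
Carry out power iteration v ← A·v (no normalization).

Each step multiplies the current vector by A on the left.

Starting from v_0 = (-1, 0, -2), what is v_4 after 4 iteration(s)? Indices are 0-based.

v_0 = (-1, 0, -2).
v_1 = A·v_0 = (9, -2, -2).
v_2 = A·v_1 = (-9, 32, 22).
v_3 = A·v_2 = (49, 38, -82).
v_4 = A·v_3 = (431, 392, 22).

v_4 = (431, 392, 22)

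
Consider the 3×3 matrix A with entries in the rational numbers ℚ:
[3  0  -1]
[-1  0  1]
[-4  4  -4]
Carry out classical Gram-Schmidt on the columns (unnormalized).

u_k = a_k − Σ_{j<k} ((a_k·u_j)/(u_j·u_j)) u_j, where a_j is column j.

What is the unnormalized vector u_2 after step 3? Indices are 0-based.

u_2 = (1/5, 3/5, 0)

Step 1: u_0 = a_0 = (3, -1, -4).
Step 2: u_1 = a_1 − (-8/13)·u_0 = (24/13, -8/13, 20/13).
Step 3: u_2 = a_2 − (6/13)·u_0 − (-7/5)·u_1 = (1/5, 3/5, 0).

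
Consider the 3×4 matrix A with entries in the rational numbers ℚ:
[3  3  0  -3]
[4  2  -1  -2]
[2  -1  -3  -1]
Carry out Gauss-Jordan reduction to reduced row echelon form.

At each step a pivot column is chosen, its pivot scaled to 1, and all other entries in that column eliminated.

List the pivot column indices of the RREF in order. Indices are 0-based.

pivot columns: 0, 1, 2

step 1: normalize row 0 (÷3) = (1, 1, 0, -1)
  row 1: subtract 4×row0 = (0, -2, -1, 2)
  row 2: subtract 2×row0 = (0, -3, -3, 1)
step 2: normalize row 1 (÷-2) = (0, 1, 1/2, -1)
  row 0: subtract 1×row1 = (1, 0, -1/2, 0)
  row 2: subtract -3×row1 = (0, 0, -3/2, -2)
step 3: normalize row 2 (÷-3/2) = (0, 0, 1, 4/3)
  row 0: subtract -1/2×row2 = (1, 0, 0, 2/3)
  row 1: subtract 1/2×row2 = (0, 1, 0, -5/3)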